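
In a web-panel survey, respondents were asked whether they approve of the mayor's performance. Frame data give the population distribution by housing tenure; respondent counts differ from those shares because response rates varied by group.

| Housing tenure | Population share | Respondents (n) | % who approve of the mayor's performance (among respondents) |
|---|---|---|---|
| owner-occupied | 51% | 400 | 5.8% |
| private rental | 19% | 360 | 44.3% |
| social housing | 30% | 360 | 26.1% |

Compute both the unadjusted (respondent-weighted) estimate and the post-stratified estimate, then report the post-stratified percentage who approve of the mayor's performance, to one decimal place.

Naive respondent-only estimate (weights = respondent counts):
  (400/1120)×5.8 + (360/1120)×44.3 + (360/1120)×26.1 = 24.7%
Post-stratifying to population shares instead:
  0.51×5.8 + 0.19×44.3 + 0.3×26.1 = 19.205%

19.2%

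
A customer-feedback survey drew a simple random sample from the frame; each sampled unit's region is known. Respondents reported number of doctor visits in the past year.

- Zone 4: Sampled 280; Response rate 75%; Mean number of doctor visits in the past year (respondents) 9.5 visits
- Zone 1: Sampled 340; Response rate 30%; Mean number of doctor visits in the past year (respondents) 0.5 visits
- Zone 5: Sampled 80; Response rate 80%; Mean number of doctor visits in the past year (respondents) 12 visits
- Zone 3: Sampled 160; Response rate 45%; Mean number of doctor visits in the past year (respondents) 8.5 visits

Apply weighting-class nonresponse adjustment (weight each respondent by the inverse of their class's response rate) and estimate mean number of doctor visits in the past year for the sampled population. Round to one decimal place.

With weight = n_sampled/n_responded per class, the weighted class total is n_sampled:
  Zone 4: 280 × 9.5 = 2660
  Zone 1: 340 × 0.5 = 170
  Zone 5: 80 × 12 = 960
  Zone 3: 160 × 8.5 = 1360
Adjusted estimate = 5150 / 860 = 5.98837 → 6.0.

6.0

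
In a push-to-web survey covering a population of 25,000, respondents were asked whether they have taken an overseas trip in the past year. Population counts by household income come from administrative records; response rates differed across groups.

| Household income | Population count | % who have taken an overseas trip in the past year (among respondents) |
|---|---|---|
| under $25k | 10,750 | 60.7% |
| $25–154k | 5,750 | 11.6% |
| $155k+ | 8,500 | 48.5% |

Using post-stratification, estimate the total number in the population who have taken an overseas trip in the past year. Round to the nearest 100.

Estimated count per cell = population count × respondent percentage:
  under $25k: 10,750 × 60.7% = 6525.25
  $25–154k: 5,750 × 11.6% = 667
  $155k+: 8,500 × 48.5% = 4122.5
Estimated total = 11314.8 → 11,300.

11,300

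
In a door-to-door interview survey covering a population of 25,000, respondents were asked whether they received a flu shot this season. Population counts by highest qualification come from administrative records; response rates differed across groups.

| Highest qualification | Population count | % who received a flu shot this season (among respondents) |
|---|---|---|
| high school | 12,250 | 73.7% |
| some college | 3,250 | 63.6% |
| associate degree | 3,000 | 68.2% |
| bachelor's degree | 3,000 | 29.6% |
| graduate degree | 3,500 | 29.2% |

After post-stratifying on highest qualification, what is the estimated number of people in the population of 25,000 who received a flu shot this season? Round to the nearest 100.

Estimated count per cell = population count × respondent percentage:
  high school: 12,250 × 73.7% = 9028.25
  some college: 3,250 × 63.6% = 2067
  associate degree: 3,000 × 68.2% = 2046
  bachelor's degree: 3,000 × 29.6% = 888
  graduate degree: 3,500 × 29.2% = 1022
Estimated total = 15051.2 → 15,100.

15,100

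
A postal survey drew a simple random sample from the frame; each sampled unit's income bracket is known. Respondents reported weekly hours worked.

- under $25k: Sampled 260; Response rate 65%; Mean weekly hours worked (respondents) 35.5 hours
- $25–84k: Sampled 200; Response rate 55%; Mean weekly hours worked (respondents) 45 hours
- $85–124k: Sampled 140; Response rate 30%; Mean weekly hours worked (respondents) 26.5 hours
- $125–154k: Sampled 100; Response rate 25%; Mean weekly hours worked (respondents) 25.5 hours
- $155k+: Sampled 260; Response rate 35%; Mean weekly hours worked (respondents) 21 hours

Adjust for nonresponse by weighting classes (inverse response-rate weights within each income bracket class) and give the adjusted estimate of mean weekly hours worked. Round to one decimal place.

31.2

Weighting each respondent by the inverse class response rate inflates each class back to its sampled size, so the class weight is n_sampled:
  under $25k: 260 × 35.5 = 9230
  $25–84k: 200 × 45 = 9000
  $85–124k: 140 × 26.5 = 3710
  $125–154k: 100 × 25.5 = 2550
  $155k+: 260 × 21 = 5460
Adjusted estimate = 29,950 / 960 = 31.1979 → 31.2.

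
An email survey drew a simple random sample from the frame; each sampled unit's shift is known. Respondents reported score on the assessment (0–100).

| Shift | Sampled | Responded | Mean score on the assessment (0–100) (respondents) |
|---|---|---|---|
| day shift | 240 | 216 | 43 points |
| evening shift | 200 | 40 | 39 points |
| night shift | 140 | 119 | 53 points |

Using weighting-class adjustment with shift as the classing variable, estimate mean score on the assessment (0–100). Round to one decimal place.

Class response rates: day shift 216/240 = 90%, evening shift 40/200 = 20%, night shift 119/140 = 85%.
Inverse-response-rate weighting restores each class to its sampled count, so class totals weight by n_sampled:
  day shift: 240 × 43 = 10,320
  evening shift: 200 × 39 = 7800
  night shift: 140 × 53 = 7420
Adjusted estimate = 25,540 / 580 = 44.0345 → 44.0.

44.0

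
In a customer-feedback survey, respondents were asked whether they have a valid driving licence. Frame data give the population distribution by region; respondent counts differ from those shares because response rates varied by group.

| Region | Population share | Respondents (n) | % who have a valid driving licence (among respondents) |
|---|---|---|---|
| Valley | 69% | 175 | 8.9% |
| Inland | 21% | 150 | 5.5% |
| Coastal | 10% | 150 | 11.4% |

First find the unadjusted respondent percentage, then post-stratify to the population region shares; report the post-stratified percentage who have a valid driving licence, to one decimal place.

Without adjustment, the pooled respondent share is:
  (175/475)×8.9 + (150/475)×5.5 + (150/475)×11.4 = 8.6158%
Post-stratifying to population shares instead:
  0.69×8.9 + 0.21×5.5 + 0.1×11.4 = 8.436%

8.4%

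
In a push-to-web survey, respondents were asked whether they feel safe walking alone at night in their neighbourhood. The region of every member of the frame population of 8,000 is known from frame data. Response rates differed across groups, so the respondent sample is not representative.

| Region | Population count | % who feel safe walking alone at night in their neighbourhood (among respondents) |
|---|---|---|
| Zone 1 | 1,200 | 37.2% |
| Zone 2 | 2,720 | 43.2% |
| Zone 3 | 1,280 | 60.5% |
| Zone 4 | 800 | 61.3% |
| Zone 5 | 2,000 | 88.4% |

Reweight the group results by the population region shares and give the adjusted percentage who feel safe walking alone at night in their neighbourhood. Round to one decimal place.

Weight each group's respondent value by its population share:
  Zone 1: (1,200/8,000) × 37.2 = 5.58
  Zone 2: (2,720/8,000) × 43.2 = 14.688
  Zone 3: (1,280/8,000) × 60.5 = 9.68
  Zone 4: (800/8,000) × 61.3 = 6.13
  Zone 5: (2,000/8,000) × 88.4 = 22.1
Post-stratified estimate = 58.178 → 58.2%.

58.2%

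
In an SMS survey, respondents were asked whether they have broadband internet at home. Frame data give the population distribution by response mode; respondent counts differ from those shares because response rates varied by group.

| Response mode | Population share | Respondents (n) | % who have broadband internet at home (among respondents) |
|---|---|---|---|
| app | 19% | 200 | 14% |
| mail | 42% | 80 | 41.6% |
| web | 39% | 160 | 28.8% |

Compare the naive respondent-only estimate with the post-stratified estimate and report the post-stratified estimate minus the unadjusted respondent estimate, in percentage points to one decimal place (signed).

+7.0 percentage points

Naive respondent-only estimate (weights = respondent counts):
  (200/440)×14 + (80/440)×41.6 + (160/440)×28.8 = 24.4%
Post-stratifying to population shares instead:
  0.19×14 + 0.42×41.6 + 0.39×28.8 = 31.364%
Difference = 31.364 − 24.4 = 6.964 pp.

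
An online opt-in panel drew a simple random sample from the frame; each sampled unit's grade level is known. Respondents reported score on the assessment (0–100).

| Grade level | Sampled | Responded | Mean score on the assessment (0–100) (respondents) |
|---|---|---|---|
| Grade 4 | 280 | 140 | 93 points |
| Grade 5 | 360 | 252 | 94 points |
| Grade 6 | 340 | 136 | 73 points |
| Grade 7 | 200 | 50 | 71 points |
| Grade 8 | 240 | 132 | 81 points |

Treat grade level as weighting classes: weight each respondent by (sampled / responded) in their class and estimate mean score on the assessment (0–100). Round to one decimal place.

Response rates by class: Grade 4 140/280 = 50%, Grade 5 252/360 = 70%, Grade 6 136/340 = 40%, Grade 7 50/200 = 25%, Grade 8 132/240 = 55%.
Weighting each respondent by the inverse class response rate inflates each class back to its sampled size, so the class weight is n_sampled:
  Grade 4: 280 × 93 = 26,040
  Grade 5: 360 × 94 = 33,840
  Grade 6: 340 × 73 = 24,820
  Grade 7: 200 × 71 = 14,200
  Grade 8: 240 × 81 = 19,440
Adjusted estimate = 118,340 / 1,420 = 83.338 → 83.3.

83.3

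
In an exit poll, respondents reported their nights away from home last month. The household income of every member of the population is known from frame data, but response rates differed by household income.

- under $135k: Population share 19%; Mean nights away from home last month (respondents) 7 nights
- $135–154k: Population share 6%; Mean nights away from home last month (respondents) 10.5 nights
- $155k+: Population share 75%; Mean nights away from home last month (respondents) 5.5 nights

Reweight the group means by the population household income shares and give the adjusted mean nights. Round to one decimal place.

Weight each group's respondent value by its population share:
  under $135k: 0.19 × 7 = 1.33
  $135–154k: 0.06 × 10.5 = 0.63
  $155k+: 0.75 × 5.5 = 4.125
Post-stratified estimate = 6.085 → 6.1.

6.1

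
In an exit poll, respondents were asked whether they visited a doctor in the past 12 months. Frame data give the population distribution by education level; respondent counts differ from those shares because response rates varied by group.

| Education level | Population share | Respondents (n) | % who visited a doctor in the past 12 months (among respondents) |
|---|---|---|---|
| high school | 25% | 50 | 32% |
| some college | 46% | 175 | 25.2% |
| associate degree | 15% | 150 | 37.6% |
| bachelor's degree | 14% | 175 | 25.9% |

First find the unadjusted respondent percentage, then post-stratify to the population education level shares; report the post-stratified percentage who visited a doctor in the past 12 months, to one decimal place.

28.9%

Unadjusted (pooled respondent) estimate weights by respondent counts:
  (50/550)×32 + (175/550)×25.2 + (150/550)×37.6 + (175/550)×25.9 = 29.4227%
Reweighting by population education level shares:
  0.25×32 + 0.46×25.2 + 0.15×37.6 + 0.14×25.9 = 28.858%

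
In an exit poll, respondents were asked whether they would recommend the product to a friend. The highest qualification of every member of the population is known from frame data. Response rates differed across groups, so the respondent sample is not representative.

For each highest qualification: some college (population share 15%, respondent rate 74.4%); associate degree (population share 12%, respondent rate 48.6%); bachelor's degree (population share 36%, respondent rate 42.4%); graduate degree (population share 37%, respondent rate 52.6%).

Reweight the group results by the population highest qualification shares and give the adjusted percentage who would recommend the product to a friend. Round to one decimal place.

Weight each group's respondent value by its population share:
  some college: 0.15 × 74.4 = 11.16
  associate degree: 0.12 × 48.6 = 5.832
  bachelor's degree: 0.36 × 42.4 = 15.264
  graduate degree: 0.37 × 52.6 = 19.462
Post-stratified estimate = 51.718 → 51.7%.

51.7%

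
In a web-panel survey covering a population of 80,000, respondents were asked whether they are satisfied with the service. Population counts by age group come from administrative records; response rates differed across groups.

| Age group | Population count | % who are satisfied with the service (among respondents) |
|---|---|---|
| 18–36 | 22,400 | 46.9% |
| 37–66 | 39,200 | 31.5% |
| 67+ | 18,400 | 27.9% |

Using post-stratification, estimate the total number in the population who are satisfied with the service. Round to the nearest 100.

28,000

Estimated count per cell = population count × respondent percentage:
  18–36: 22,400 × 46.9% = 10505.6
  37–66: 39,200 × 31.5% = 12,348
  67+: 18,400 × 27.9% = 5133.6
Estimated total = 27987.2 → 28,000.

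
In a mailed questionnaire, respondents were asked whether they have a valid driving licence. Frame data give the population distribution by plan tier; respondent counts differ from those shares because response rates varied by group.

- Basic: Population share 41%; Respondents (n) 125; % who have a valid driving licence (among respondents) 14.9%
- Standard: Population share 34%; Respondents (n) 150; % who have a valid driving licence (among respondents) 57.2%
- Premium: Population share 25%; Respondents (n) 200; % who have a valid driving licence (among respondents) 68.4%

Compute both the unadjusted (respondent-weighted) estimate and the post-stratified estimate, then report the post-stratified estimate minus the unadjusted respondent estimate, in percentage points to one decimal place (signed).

Naive respondent-only estimate (weights = respondent counts):
  (125/475)×14.9 + (150/475)×57.2 + (200/475)×68.4 = 50.7842%
Reweighting by population plan tier shares:
  0.41×14.9 + 0.34×57.2 + 0.25×68.4 = 42.657%
Difference = 42.657 − 50.7842 = -8.1272 pp.

-8.1 percentage points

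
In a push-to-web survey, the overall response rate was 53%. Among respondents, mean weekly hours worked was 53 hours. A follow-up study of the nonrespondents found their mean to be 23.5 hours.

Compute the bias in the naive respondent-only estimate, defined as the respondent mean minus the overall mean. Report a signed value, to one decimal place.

+13.9

Nonresponse fraction = 1 − 0.53 = 0.47.
Bias = (nonresponse fraction) × (respondent mean − nonrespondent mean)
     = 0.47 × (53 − 23.5) = 0.47 × 29.5 = 13.865.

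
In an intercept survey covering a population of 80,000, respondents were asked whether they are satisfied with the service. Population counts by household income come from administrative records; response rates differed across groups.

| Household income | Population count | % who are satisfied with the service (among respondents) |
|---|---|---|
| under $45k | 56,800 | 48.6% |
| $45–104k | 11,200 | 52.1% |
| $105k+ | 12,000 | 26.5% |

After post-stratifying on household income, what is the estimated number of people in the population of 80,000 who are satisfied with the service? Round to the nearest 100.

Each cell contributes its population count × the respondent rate:
  under $45k: 56,800 × 48.6% = 27604.8
  $45–104k: 11,200 × 52.1% = 5835.2
  $105k+: 12,000 × 26.5% = 3180
Estimated total = 36,620 → 36,600.

36,600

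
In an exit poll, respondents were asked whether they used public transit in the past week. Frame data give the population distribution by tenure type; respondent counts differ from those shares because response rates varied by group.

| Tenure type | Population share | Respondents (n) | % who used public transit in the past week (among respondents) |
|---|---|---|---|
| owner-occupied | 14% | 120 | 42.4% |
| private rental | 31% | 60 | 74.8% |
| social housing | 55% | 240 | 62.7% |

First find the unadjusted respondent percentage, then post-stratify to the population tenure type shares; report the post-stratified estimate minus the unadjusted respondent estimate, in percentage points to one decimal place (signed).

Without adjustment, the pooled respondent share is:
  (120/420)×42.4 + (60/420)×74.8 + (240/420)×62.7 = 58.6286%
Reweighting by population tenure type shares:
  0.14×42.4 + 0.31×74.8 + 0.55×62.7 = 63.609%
Difference = 63.609 − 58.6286 = 4.9804 pp.

+5.0 percentage points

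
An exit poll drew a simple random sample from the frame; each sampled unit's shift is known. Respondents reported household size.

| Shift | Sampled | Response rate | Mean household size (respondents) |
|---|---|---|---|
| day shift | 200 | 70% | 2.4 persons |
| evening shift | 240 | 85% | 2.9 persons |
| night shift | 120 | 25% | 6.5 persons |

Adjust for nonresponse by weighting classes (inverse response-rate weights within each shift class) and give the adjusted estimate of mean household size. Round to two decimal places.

Each respondent's weight = sampled/responded in their class; summing within a class gives n_sampled, so:
  day shift: 200 × 2.4 = 480
  evening shift: 240 × 2.9 = 696
  night shift: 120 × 6.5 = 780
Adjusted estimate = 1956 / 560 = 3.49286 → 3.49.

3.49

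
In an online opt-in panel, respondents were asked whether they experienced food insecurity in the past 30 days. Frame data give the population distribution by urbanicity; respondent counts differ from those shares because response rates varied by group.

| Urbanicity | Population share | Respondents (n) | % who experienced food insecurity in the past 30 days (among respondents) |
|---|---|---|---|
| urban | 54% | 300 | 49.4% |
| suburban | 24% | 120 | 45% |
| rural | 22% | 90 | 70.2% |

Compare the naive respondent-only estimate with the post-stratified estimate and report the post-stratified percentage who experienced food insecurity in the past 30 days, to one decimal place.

52.9%

Unadjusted (pooled respondent) estimate weights by respondent counts:
  (300/510)×49.4 + (120/510)×45 + (90/510)×70.2 = 52.0353%
Post-stratifying to population shares instead:
  0.54×49.4 + 0.24×45 + 0.22×70.2 = 52.92%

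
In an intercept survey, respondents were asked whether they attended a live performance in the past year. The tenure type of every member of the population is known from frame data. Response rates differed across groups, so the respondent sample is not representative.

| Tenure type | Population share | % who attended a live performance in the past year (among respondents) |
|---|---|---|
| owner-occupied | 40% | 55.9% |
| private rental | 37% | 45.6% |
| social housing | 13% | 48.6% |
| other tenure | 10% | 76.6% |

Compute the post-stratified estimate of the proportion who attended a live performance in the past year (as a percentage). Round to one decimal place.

Each cell contributes population-share × respondent value:
  owner-occupied: 0.4 × 55.9 = 22.36
  private rental: 0.37 × 45.6 = 16.872
  social housing: 0.13 × 48.6 = 6.318
  other tenure: 0.1 × 76.6 = 7.66
Post-stratified estimate = 53.21 → 53.2%.

53.2%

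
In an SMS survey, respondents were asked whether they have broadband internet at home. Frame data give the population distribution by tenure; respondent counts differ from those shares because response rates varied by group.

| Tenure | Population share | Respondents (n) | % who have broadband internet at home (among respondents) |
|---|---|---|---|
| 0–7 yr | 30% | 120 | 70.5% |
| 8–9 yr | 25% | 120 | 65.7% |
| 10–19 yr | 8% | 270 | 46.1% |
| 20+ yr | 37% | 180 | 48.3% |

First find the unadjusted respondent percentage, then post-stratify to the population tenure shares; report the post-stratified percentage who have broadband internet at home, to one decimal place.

Naive respondent-only estimate (weights = respondent counts):
  (120/690)×70.5 + (120/690)×65.7 + (270/690)×46.1 + (180/690)×48.3 = 54.3261%
Reweighting by population tenure shares:
  0.3×70.5 + 0.25×65.7 + 0.08×46.1 + 0.37×48.3 = 59.134%

59.1%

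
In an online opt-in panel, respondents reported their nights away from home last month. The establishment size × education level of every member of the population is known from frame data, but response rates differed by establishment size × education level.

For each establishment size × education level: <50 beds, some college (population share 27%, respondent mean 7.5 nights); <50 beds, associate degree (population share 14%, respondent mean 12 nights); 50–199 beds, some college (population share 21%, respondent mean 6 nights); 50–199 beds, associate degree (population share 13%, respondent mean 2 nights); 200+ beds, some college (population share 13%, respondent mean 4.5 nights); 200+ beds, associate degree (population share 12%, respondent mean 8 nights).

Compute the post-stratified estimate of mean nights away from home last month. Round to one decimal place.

Weight each group's respondent value by its population share:
  <50 beds, some college: 0.27 × 7.5 = 2.025
  <50 beds, associate degree: 0.14 × 12 = 1.68
  50–199 beds, some college: 0.21 × 6 = 1.26
  50–199 beds, associate degree: 0.13 × 2 = 0.26
  200+ beds, some college: 0.13 × 4.5 = 0.585
  200+ beds, associate degree: 0.12 × 8 = 0.96
Post-stratified estimate = 6.77 → 6.8.

6.8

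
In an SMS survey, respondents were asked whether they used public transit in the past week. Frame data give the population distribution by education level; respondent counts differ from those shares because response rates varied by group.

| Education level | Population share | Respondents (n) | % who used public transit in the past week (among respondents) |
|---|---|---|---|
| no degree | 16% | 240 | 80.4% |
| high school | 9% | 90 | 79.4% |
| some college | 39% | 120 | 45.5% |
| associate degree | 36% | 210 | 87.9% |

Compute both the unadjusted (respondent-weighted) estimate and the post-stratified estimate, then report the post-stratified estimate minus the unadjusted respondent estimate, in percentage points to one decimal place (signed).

-6.9 percentage points

Without adjustment, the pooled respondent share is:
  (240/660)×80.4 + (90/660)×79.4 + (120/660)×45.5 + (210/660)×87.9 = 76.3045%
Reweighting by population education level shares:
  0.16×80.4 + 0.09×79.4 + 0.39×45.5 + 0.36×87.9 = 69.399%
Difference = 69.399 − 76.3045 = -6.9055 pp.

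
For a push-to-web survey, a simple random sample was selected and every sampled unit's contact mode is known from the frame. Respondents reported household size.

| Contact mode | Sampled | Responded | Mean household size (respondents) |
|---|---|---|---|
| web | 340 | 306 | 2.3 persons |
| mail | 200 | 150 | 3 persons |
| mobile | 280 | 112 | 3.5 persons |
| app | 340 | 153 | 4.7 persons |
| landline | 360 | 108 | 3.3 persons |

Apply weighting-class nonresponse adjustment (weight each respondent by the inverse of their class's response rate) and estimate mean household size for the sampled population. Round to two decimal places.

3.39

Class response rates: web 306/340 = 90%, mail 150/200 = 75%, mobile 112/280 = 40%, app 153/340 = 45%, landline 108/360 = 30%.
Weighting each respondent by the inverse class response rate inflates each class back to its sampled size, so the class weight is n_sampled:
  web: 340 × 2.3 = 782
  mail: 200 × 3 = 600
  mobile: 280 × 3.5 = 980
  app: 340 × 4.7 = 1598
  landline: 360 × 3.3 = 1188
Adjusted estimate = 5148 / 1,520 = 3.38684 → 3.39.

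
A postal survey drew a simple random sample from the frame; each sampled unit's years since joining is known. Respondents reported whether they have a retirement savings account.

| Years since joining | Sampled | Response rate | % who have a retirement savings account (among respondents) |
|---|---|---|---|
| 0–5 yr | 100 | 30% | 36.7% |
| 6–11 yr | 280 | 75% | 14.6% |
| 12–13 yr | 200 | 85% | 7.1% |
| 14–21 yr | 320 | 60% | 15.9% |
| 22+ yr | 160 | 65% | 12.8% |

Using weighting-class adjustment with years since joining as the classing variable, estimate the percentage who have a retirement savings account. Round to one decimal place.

Weighting each respondent by the inverse class response rate inflates each class back to its sampled size, so the class weight is n_sampled:
  0–5 yr: 100 × 36.7 = 3670
  6–11 yr: 280 × 14.6 = 4088
  12–13 yr: 200 × 7.1 = 1420
  14–21 yr: 320 × 15.9 = 5088
  22+ yr: 160 × 12.8 = 2048
Adjusted estimate = 16,314 / 1,060 = 15.3906 → 15.4%.

15.4%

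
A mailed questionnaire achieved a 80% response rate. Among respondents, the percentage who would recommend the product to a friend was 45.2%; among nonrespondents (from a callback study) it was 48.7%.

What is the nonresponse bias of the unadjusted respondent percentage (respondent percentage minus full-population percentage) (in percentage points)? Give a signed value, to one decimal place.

Nonresponse fraction = 1 − 0.8 = 0.2.
Bias = (nonresponse fraction) × (respondent percentage − nonrespondent percentage)
     = 0.2 × (45.2 − 48.7) = 0.2 × -3.5 = -0.7.

-0.7 percentage points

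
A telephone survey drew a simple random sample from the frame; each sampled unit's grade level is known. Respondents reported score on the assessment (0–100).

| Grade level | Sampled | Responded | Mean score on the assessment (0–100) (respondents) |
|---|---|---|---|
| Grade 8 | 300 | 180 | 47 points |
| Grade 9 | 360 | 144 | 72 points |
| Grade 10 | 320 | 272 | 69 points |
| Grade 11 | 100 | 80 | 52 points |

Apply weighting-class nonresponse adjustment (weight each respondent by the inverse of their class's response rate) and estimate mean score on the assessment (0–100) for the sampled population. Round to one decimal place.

62.3

Response rates by class: Grade 8 180/300 = 60%, Grade 9 144/360 = 40%, Grade 10 272/320 = 85%, Grade 11 80/100 = 80%.
Each respondent's weight = sampled/responded in their class; summing within a class gives n_sampled, so:
  Grade 8: 300 × 47 = 14,100
  Grade 9: 360 × 72 = 25,920
  Grade 10: 320 × 69 = 22,080
  Grade 11: 100 × 52 = 5200
Adjusted estimate = 67,300 / 1,080 = 62.3148 → 62.3.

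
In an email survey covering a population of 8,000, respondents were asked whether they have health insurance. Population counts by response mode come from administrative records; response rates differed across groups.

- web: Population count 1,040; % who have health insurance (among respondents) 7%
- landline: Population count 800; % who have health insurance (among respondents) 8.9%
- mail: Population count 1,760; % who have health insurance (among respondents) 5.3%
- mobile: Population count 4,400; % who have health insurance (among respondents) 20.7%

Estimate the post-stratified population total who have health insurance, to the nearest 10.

Each cell contributes its population count × the respondent rate:
  web: 1,040 × 7% = 72.8
  landline: 800 × 8.9% = 71.2
  mail: 1,760 × 5.3% = 93.28
  mobile: 4,400 × 20.7% = 910.8
Estimated total = 1148.08 → 1,150.

1,150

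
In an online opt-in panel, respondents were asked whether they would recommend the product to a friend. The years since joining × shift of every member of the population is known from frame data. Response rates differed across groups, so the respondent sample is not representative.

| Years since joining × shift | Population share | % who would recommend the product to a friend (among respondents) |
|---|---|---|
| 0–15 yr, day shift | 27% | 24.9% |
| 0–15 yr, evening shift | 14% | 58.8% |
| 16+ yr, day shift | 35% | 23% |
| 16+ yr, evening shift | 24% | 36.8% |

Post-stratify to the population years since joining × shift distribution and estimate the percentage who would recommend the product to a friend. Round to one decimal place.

31.8%

Weight each group's respondent value by its population share:
  0–15 yr, day shift: 0.27 × 24.9 = 6.723
  0–15 yr, evening shift: 0.14 × 58.8 = 8.232
  16+ yr, day shift: 0.35 × 23 = 8.05
  16+ yr, evening shift: 0.24 × 36.8 = 8.832
Post-stratified estimate = 31.837 → 31.8%.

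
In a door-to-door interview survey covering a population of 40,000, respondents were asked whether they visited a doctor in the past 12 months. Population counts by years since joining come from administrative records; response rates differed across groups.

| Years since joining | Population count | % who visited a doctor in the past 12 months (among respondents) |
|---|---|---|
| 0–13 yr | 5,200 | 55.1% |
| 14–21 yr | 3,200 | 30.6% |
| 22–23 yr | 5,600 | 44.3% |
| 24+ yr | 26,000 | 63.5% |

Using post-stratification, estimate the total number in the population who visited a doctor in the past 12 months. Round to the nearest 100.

22,800

Apply each group's respondent rate to its population count:
  0–13 yr: 5,200 × 55.1% = 2865.2
  14–21 yr: 3,200 × 30.6% = 979.2
  22–23 yr: 5,600 × 44.3% = 2480.8
  24+ yr: 26,000 × 63.5% = 16,510
Estimated total = 22835.2 → 22,800.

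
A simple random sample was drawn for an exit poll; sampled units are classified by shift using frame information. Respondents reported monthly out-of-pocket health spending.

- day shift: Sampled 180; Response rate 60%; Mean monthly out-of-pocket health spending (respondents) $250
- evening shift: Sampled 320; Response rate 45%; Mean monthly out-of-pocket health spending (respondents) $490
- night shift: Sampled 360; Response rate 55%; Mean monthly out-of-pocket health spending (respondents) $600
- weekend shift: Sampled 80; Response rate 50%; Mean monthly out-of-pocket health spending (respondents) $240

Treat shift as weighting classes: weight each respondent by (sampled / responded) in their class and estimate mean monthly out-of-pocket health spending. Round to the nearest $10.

With weight = n_sampled/n_responded per class, the weighted class total is n_sampled:
  day shift: 180 × 250 = 45,000
  evening shift: 320 × 490 = 156,800
  night shift: 360 × 600 = 216,000
  weekend shift: 80 × 240 = 19,200
Adjusted estimate = 437,000 / 940 = 464.894 → $460.

$460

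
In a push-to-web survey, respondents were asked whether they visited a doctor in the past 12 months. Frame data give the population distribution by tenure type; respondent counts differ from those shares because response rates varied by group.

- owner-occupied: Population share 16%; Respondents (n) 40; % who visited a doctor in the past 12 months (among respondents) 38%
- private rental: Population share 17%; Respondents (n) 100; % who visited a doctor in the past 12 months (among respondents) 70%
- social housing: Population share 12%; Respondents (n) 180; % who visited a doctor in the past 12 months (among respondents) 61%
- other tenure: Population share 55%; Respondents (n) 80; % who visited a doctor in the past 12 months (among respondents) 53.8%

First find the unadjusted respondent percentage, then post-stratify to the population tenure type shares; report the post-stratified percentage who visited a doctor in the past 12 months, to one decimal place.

54.9%

Without adjustment, the pooled respondent share is:
  (40/400)×38 + (100/400)×70 + (180/400)×61 + (80/400)×53.8 = 59.51%
Reweighting by population tenure type shares:
  0.16×38 + 0.17×70 + 0.12×61 + 0.55×53.8 = 54.89%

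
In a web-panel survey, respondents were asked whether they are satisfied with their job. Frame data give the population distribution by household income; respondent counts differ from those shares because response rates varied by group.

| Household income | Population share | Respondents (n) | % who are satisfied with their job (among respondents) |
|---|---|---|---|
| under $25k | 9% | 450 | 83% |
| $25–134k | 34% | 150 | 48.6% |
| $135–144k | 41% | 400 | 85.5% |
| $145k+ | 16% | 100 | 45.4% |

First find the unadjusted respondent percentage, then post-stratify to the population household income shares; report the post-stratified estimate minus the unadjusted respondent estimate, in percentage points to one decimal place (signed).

-9.5 percentage points

Without adjustment, the pooled respondent share is:
  (450/1100)×83 + (150/1100)×48.6 + (400/1100)×85.5 + (100/1100)×45.4 = 75.8%
Post-stratifying to population shares instead:
  0.09×83 + 0.34×48.6 + 0.41×85.5 + 0.16×45.4 = 66.313%
Difference = 66.313 − 75.8 = -9.487 pp.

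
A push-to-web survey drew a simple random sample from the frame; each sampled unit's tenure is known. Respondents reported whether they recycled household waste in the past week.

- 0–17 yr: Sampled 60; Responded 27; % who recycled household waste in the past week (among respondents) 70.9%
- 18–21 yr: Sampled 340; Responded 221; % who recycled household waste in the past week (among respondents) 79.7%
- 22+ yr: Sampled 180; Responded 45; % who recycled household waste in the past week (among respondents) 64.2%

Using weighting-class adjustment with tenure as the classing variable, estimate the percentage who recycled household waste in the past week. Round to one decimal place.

74.0%

Class response rates: 0–17 yr 27/60 = 45%, 18–21 yr 221/340 = 65%, 22+ yr 45/180 = 25%.
With weight = n_sampled/n_responded per class, the weighted class total is n_sampled:
  0–17 yr: 60 × 70.9 = 4254
  18–21 yr: 340 × 79.7 = 27,098
  22+ yr: 180 × 64.2 = 11,556
Adjusted estimate = 42,908 / 580 = 73.9793 → 74.0%.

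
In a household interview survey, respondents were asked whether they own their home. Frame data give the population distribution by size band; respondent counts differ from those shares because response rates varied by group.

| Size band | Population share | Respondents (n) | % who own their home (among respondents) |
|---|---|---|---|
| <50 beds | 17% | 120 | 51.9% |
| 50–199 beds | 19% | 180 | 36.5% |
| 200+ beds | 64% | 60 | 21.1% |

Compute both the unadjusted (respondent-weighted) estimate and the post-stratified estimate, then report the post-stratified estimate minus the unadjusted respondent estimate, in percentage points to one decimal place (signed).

Unadjusted (pooled respondent) estimate weights by respondent counts:
  (120/360)×51.9 + (180/360)×36.5 + (60/360)×21.1 = 39.0667%
Post-stratified estimate weights by population shares:
  0.17×51.9 + 0.19×36.5 + 0.64×21.1 = 29.262%
Difference = 29.262 − 39.0667 = -9.8047 pp.

-9.8 percentage points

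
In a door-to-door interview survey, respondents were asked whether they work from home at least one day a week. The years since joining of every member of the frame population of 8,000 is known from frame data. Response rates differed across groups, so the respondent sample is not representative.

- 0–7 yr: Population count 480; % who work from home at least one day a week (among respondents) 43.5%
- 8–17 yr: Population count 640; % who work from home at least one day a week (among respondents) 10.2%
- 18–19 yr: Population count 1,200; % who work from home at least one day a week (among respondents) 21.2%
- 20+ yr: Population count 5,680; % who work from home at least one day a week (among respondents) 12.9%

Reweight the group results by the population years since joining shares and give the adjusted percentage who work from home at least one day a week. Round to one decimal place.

Weight each group's respondent value by its population share:
  0–7 yr: (480/8,000) × 43.5 = 2.61
  8–17 yr: (640/8,000) × 10.2 = 0.816
  18–19 yr: (1,200/8,000) × 21.2 = 3.18
  20+ yr: (5,680/8,000) × 12.9 = 9.159
Post-stratified estimate = 15.765 → 15.8%.

15.8%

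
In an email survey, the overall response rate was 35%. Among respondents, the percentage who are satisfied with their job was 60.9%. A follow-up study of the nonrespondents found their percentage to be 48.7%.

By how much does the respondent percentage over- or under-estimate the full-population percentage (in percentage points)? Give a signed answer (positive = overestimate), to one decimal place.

Nonresponse fraction = 1 − 0.35 = 0.65.
Bias = (nonresponse fraction) × (respondent percentage − nonrespondent percentage)
     = 0.65 × (60.9 − 48.7) = 0.65 × 12.2 = 7.93.

+7.9 percentage points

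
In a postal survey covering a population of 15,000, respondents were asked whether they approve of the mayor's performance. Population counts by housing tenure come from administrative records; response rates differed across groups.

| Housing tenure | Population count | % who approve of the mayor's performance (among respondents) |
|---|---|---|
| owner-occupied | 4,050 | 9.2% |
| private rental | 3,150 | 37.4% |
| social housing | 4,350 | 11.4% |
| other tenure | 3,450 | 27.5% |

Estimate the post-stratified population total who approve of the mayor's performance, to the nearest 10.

3,000

Estimated count per cell = population count × respondent percentage:
  owner-occupied: 4,050 × 9.2% = 372.6
  private rental: 3,150 × 37.4% = 1178.1
  social housing: 4,350 × 11.4% = 495.9
  other tenure: 3,450 × 27.5% = 948.75
Estimated total = 2995.35 → 3,000.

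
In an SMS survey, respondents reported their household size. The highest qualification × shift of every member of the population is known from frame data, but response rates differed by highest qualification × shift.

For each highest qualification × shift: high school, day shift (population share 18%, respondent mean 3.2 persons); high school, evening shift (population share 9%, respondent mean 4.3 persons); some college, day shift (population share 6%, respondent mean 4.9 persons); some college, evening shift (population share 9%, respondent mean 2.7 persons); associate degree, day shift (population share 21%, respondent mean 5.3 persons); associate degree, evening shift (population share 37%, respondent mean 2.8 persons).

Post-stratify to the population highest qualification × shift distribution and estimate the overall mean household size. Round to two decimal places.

3.65

Weight each group's respondent value by its population share:
  high school, day shift: 0.18 × 3.2 = 0.576
  high school, evening shift: 0.09 × 4.3 = 0.387
  some college, day shift: 0.06 × 4.9 = 0.294
  some college, evening shift: 0.09 × 2.7 = 0.243
  associate degree, day shift: 0.21 × 5.3 = 1.113
  associate degree, evening shift: 0.37 × 2.8 = 1.036
Post-stratified estimate = 3.649 → 3.65.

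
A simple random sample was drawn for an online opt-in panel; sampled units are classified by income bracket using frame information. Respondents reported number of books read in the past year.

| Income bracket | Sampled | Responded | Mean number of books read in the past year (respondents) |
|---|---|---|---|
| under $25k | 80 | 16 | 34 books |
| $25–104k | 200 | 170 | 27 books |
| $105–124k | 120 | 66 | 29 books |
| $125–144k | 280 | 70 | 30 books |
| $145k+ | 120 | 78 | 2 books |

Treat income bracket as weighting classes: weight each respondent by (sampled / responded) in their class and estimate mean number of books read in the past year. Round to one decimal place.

Response rates by class: under $25k 16/80 = 20%, $25–104k 170/200 = 85%, $105–124k 66/120 = 55%, $125–144k 70/280 = 25%, $145k+ 78/120 = 65%.
With weight = n_sampled/n_responded per class, the weighted class total is n_sampled:
  under $25k: 80 × 34 = 2720
  $25–104k: 200 × 27 = 5400
  $105–124k: 120 × 29 = 3480
  $125–144k: 280 × 30 = 8400
  $145k+: 120 × 2 = 240
Adjusted estimate = 20,240 / 800 = 25.3 → 25.3.

25.3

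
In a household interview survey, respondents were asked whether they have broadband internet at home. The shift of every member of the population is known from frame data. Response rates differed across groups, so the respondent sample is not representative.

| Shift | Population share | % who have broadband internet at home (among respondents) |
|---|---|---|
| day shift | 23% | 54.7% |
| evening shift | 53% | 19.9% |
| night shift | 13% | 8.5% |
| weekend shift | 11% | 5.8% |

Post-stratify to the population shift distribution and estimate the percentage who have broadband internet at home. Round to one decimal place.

Post-stratification weights by population share, not respondent share:
  day shift: 0.23 × 54.7 = 12.581
  evening shift: 0.53 × 19.9 = 10.547
  night shift: 0.13 × 8.5 = 1.105
  weekend shift: 0.11 × 5.8 = 0.638
Post-stratified estimate = 24.871 → 24.9%.

24.9%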